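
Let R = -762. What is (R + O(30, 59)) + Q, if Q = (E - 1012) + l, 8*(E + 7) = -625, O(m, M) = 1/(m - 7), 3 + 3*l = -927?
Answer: -399111/184 ≈ -2169.1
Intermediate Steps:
l = -310 (l = -1 + (1/3)*(-927) = -1 - 309 = -310)
O(m, M) = 1/(-7 + m)
E = -681/8 (E = -7 + (1/8)*(-625) = -7 - 625/8 = -681/8 ≈ -85.125)
Q = -11257/8 (Q = (-681/8 - 1012) - 310 = -8777/8 - 310 = -11257/8 ≈ -1407.1)
(R + O(30, 59)) + Q = (-762 + 1/(-7 + 30)) - 11257/8 = (-762 + 1/23) - 11257/8 = -17525/23 - 11257/8 = -399111/184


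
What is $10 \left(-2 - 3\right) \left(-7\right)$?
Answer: $350$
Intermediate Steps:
$10 \left(-2 - 3\right) \left(-7\right) = 10 \left(-5\right) \left(-7\right) = \left(-50\right) \left(-7\right) = 350$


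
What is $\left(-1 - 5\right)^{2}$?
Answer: $36$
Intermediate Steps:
$\left(-1 - 5\right)^{2} = \left(-6\right)^{2} = 36$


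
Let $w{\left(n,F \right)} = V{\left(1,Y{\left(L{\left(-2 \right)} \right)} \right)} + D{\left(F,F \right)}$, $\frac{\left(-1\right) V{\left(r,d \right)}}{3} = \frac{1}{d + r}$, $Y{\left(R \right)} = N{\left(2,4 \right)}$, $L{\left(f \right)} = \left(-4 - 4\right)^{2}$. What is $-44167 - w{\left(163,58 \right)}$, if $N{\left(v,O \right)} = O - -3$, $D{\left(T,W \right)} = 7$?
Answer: $- \frac{353389}{8} \approx -44174.0$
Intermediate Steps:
$L{\left(f \right)} = 64$ ($L{\left(f \right)} = \left(-8\right)^{2} = 64$)
$N{\left(v,O \right)} = 3 + O$ ($N{\left(v,O \right)} = O + 3 = 3 + O$)
$Y{\left(R \right)} = 7$ ($Y{\left(R \right)} = 3 + 4 = 7$)
$V{\left(r,d \right)} = - \frac{3}{d + r}$
$w{\left(n,F \right)} = \frac{53}{8}$ ($w{\left(n,F \right)} = - \frac{3}{7 + 1} + 7 = - \frac{3}{8} + 7 = \frac{53}{8}$)
$-44167 - w{\left(163,58 \right)} = -44167 - \frac{53}{8} = - \frac{353389}{8}$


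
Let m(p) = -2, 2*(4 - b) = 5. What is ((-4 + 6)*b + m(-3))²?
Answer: 1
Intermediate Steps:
b = 3/2 (b = 4 - ½*5 = 4 - 5/2 = 3/2 ≈ 1.5000)
((-4 + 6)*b + m(-3))² = ((-4 + 6)*(3/2) - 2)² = (2*(3/2) - 2)² = (3 - 2)² = 1² = 1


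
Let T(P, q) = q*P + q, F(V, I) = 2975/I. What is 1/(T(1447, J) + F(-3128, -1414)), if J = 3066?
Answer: 202/896792311 ≈ 2.2525e-7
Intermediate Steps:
T(P, q) = q + P*q (T(P, q) = P*q + q = q + P*q)
1/(T(1447, J) + F(-3128, -1414)) = 1/(3066*(1 + 1447) + 2975/(-1414)) = 1/(3066*1448 + 2975*(-1/1414)) = 1/(4439568 - 425/202) = 1/(896792311/202) = 202/896792311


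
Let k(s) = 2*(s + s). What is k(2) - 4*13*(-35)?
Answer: 1828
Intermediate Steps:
k(s) = 4*s (k(s) = 2*(2*s) = 4*s)
k(2) - 4*13*(-35) = 4*2 - 4*13*(-35) = 8 - 52*(-35) = 8 + 1820 = 1828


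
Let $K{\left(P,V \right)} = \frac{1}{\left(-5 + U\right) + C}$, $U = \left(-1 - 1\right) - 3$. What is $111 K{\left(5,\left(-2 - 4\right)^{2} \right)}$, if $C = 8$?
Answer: $- \frac{111}{2} \approx -55.5$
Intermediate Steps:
$U = -5$ ($U = \left(-1 - 1\right) - 3 = -2 - 3 = -5$)
$K{\left(P,V \right)} = - \frac{1}{2}$ ($K{\left(P,V \right)} = \frac{1}{\left(-5 - 5\right) + 8} = \frac{1}{-10 + 8} = \frac{1}{-2} = - \frac{1}{2}$)
$111 K{\left(5,\left(-2 - 4\right)^{2} \right)} = 111 \left(- \frac{1}{2}\right) = - \frac{111}{2}$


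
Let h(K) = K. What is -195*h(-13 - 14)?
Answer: 5265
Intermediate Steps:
-195*h(-13 - 14) = -195*(-13 - 14) = -195*(-27) = 5265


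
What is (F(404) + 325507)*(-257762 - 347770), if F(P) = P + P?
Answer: -197594174580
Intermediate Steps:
F(P) = 2*P
(F(404) + 325507)*(-257762 - 347770) = (2*404 + 325507)*(-257762 - 347770) = (808 + 325507)*(-605532) = 326315*(-605532) = -197594174580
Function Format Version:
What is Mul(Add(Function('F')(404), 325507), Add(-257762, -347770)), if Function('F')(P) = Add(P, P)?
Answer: -197594174580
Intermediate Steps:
Function('F')(P) = Mul(2, P)
Mul(Add(Function('F')(404), 325507), Add(-257762, -347770)) = Mul(Add(Mul(2, 404), 325507), Add(-257762, -347770)) = Mul(Add(808, 325507), -605532) = Mul(326315, -605532) = -197594174580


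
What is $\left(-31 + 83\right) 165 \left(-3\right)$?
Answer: $-25740$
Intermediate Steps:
$\left(-31 + 83\right) 165 \left(-3\right) = 52 \cdot 165 \left(-3\right) = 8580 \left(-3\right) = -25740$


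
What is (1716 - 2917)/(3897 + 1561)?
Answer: -1201/5458 ≈ -0.22004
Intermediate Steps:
(1716 - 2917)/(3897 + 1561) = -1201/5458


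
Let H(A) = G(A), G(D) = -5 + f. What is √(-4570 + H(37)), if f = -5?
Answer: 2*I*√1145 ≈ 67.676*I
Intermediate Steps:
G(D) = -10 (G(D) = -5 - 5 = -10)
H(A) = -10
√(-4570 + H(37)) = √(-4570 - 10) = √(-4580) = 2*I*√1145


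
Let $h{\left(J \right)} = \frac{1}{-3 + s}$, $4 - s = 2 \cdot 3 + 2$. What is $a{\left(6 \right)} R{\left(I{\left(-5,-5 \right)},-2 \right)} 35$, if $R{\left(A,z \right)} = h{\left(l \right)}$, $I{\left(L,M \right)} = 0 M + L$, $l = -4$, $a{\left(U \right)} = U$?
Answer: $-30$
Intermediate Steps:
$s = -4$ ($s = 4 - \left(2 \cdot 3 + 2\right) = 4 - \left(6 + 2\right) = 4 - 8 = -4$)
$h{\left(J \right)} = - \frac{1}{7}$ ($h{\left(J \right)} = \frac{1}{-3 - 4} = \frac{1}{-7} = - \frac{1}{7}$)
$I{\left(L,M \right)} = L$ ($I{\left(L,M \right)} = 0 + L = L$)
$R{\left(A,z \right)} = - \frac{1}{7}$
$a{\left(6 \right)} R{\left(I{\left(-5,-5 \right)},-2 \right)} 35 = 6 \left(- \frac{1}{7}\right) 35 = \left(- \frac{6}{7}\right) 35 = -30$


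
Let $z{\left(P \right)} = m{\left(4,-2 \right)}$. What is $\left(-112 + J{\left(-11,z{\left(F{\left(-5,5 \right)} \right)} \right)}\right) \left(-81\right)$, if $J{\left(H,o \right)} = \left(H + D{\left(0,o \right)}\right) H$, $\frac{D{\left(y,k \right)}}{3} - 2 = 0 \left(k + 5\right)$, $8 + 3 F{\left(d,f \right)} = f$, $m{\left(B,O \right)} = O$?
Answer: $4617$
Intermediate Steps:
$F{\left(d,f \right)} = - \frac{8}{3} + \frac{f}{3}$
$z{\left(P \right)} = -2$
$D{\left(y,k \right)} = 6$ ($D{\left(y,k \right)} = 6 + 3 \cdot 0 \left(k + 5\right) = 6 + 3 \cdot 0 \left(5 + k\right) = 6 + 3 \cdot 0 = 6 + 0 = 6$)
$J{\left(H,o \right)} = H \left(6 + H\right)$ ($J{\left(H,o \right)} = \left(H + 6\right) H = \left(6 + H\right) H = H \left(6 + H\right)$)
$\left(-112 + J{\left(-11,z{\left(F{\left(-5,5 \right)} \right)} \right)}\right) \left(-81\right) = \left(-112 - 11 \left(6 - 11\right)\right) \left(-81\right) = \left(-112 - -55\right) \left(-81\right) = \left(-112 + 55\right) \left(-81\right) = \left(-57\right) \left(-81\right) = 4617$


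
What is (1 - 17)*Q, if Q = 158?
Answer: -2528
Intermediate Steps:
(1 - 17)*Q = (1 - 17)*158 = -16*158 = -2528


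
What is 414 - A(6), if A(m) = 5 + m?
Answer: 403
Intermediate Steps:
414 - A(6) = 414 - (5 + 6) = 414 - 1*11 = 414 - 11 = 403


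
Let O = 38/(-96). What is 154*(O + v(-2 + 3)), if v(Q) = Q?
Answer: 2233/24 ≈ 93.042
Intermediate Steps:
O = -19/48 (O = 38*(-1/96) = -19/48 ≈ -0.39583)
154*(O + v(-2 + 3)) = 154*(-19/48 + (-2 + 3)) = 154*(-19/48 + 1) = 154*(29/48) = 2233/24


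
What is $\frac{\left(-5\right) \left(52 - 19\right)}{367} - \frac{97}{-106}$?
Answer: $\frac{18109}{38902} \approx 0.4655$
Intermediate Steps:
$\frac{\left(-5\right) \left(52 - 19\right)}{367} - \frac{97}{-106} = - 5 \left(52 - 19\right) \frac{1}{367} - - \frac{97}{106} = \left(-5\right) 33 \cdot \frac{1}{367} + \frac{97}{106} = \left(-165\right) \frac{1}{367} + \frac{97}{106} = - \frac{165}{367} + \frac{97}{106} = \frac{18109}{38902}$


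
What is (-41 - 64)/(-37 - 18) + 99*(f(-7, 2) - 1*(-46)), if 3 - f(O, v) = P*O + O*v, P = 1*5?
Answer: 106743/11 ≈ 9703.9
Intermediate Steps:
P = 5
f(O, v) = 3 - 5*O - O*v (f(O, v) = 3 - (5*O + O*v) = 3 + (-5*O - O*v) = 3 - 5*O - O*v)
(-41 - 64)/(-37 - 18) + 99*(f(-7, 2) - 1*(-46)) = (-41 - 64)/(-37 - 18) + 99*((3 - 5*(-7) - 1*(-7)*2) - 1*(-46)) = -105/(-55) + 99*((3 + 35 + 14) + 46) = -105*(-1/55) + 99*(52 + 46) = 21/11 + 99*98 = 21/11 + 9702 = 106743/11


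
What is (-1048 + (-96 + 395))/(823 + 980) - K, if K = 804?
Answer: -1450361/1803 ≈ -804.42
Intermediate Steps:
(-1048 + (-96 + 395))/(823 + 980) - K = (-1048 + (-96 + 395))/(823 + 980) - 1*804 = (-1048 + 299)/1803 - 804 = -749*1/1803 - 804 = -749/1803 - 804 = -1450361/1803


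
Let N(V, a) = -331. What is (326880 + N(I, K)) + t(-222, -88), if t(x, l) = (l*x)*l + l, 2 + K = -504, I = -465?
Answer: -1392707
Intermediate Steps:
K = -506 (K = -2 - 504 = -506)
t(x, l) = l + x*l**2 (t(x, l) = x*l**2 + l = l + x*l**2)
(326880 + N(I, K)) + t(-222, -88) = (326880 - 331) - 88*(1 - 88*(-222)) = 326549 - 88*(1 + 19536) = 326549 - 88*19537 = 326549 - 1719256 = -1392707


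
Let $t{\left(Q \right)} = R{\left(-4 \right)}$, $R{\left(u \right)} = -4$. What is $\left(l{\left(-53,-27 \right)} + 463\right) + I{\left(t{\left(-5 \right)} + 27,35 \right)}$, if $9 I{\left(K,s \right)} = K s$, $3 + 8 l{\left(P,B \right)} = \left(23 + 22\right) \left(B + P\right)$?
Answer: $\frac{7349}{72} \approx 102.07$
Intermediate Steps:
$t{\left(Q \right)} = -4$
$l{\left(P,B \right)} = - \frac{3}{8} + \frac{45 B}{8} + \frac{45 P}{8}$ ($l{\left(P,B \right)} = - \frac{3}{8} + \frac{\left(23 + 22\right) \left(B + P\right)}{8} = - \frac{3}{8} + \frac{45 \left(B + P\right)}{8} = - \frac{3}{8} + \frac{45 B + 45 P}{8} = - \frac{3}{8} + \left(\frac{45 B}{8} + \frac{45 P}{8}\right) = - \frac{3}{8} + \frac{45 B}{8} + \frac{45 P}{8}$)
$I{\left(K,s \right)} = \frac{K s}{9}$
$\left(l{\left(-53,-27 \right)} + 463\right) + I{\left(t{\left(-5 \right)} + 27,35 \right)} = \left(\left(- \frac{3}{8} + \frac{45}{8} \left(-27\right) + \frac{45}{8} \left(-53\right)\right) + 463\right) + \frac{1}{9} \left(-4 + 27\right) 35 = \left(\left(- \frac{3}{8} - \frac{1215}{8} - \frac{2385}{8}\right) + 463\right) + \frac{1}{9} \cdot 23 \cdot 35 = \left(- \frac{3603}{8} + 463\right) + \frac{805}{9} = \frac{101}{8} + \frac{805}{9} = \frac{7349}{72}$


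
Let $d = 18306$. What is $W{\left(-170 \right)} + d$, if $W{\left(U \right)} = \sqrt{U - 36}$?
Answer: $18306 + i \sqrt{206} \approx 18306.0 + 14.353 i$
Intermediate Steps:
$W{\left(U \right)} = \sqrt{-36 + U}$
$W{\left(-170 \right)} + d = \sqrt{-36 - 170} + 18306 = \sqrt{-206} + 18306 = i \sqrt{206} + 18306 = 18306 + i \sqrt{206}$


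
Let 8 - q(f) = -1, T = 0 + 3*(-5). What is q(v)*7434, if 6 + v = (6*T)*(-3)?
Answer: 66906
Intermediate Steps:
T = -15 (T = 0 - 15 = -15)
v = 264 (v = -6 + (6*(-15))*(-3) = -6 - 90*(-3) = -6 + 270 = 264)
q(f) = 9 (q(f) = 8 - 1*(-1) = 8 + 1 = 9)
q(v)*7434 = 9*7434 = 66906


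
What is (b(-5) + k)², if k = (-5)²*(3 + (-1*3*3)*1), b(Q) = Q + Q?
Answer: 25600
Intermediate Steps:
b(Q) = 2*Q
k = -150 (k = 25*(3 - 3*3*1) = 25*(3 - 9*1) = 25*(3 - 9) = 25*(-6) = -150)
(b(-5) + k)² = (2*(-5) - 150)² = (-10 - 150)² = (-160)² = 25600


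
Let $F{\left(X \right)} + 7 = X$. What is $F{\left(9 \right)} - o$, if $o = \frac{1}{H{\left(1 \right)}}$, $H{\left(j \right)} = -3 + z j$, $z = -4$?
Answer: $\frac{15}{7} \approx 2.1429$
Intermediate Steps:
$H{\left(j \right)} = -3 - 4 j$
$F{\left(X \right)} = -7 + X$
$o = - \frac{1}{7}$ ($o = \frac{1}{-3 - 4} = \frac{1}{-7} = - \frac{1}{7} \approx -0.14286$)
$F{\left(9 \right)} - o = \left(-7 + 9\right) - - \frac{1}{7} = 2 + \frac{1}{7} = \frac{15}{7}$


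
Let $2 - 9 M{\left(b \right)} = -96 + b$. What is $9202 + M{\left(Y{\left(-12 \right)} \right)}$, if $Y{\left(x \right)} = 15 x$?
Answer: $\frac{83096}{9} \approx 9232.9$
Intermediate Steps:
$M{\left(b \right)} = \frac{98}{9} - \frac{b}{9}$ ($M{\left(b \right)} = \frac{2}{9} - \frac{-96 + b}{9} = \frac{2}{9} - \left(- \frac{32}{3} + \frac{b}{9}\right) = \frac{98}{9} - \frac{b}{9}$)
$9202 + M{\left(Y{\left(-12 \right)} \right)} = 9202 - \left(- \frac{98}{9} + \frac{15 \left(-12\right)}{9}\right) = 9202 + \left(\frac{98}{9} - -20\right) = 9202 + \left(\frac{98}{9} + 20\right) = 9202 + \frac{278}{9} = \frac{83096}{9}$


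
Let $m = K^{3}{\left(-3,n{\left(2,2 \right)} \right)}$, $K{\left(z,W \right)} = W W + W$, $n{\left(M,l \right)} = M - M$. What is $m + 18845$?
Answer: $18845$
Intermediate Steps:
$n{\left(M,l \right)} = 0$
$K{\left(z,W \right)} = W + W^{2}$ ($K{\left(z,W \right)} = W^{2} + W = W + W^{2}$)
$m = 0$ ($m = \left(0 \left(1 + 0\right)\right)^{3} = \left(0 \cdot 1\right)^{3} = 0^{3} = 0$)
$m + 18845 = 0 + 18845 = 18845$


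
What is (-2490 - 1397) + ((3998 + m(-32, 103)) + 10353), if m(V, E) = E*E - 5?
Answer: 21068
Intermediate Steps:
m(V, E) = -5 + E**2 (m(V, E) = E**2 - 5 = -5 + E**2)
(-2490 - 1397) + ((3998 + m(-32, 103)) + 10353) = (-2490 - 1397) + ((3998 + (-5 + 103**2)) + 10353) = -3887 + ((3998 + (-5 + 10609)) + 10353) = -3887 + ((3998 + 10604) + 10353) = -3887 + (14602 + 10353) = -3887 + 24955 = 21068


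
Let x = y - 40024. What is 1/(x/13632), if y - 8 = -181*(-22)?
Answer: -6816/18017 ≈ -0.37831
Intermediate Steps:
y = 3990 (y = 8 - 181*(-22) = 8 + 3982 = 3990)
x = -36034 (x = 3990 - 40024 = -36034)
1/(x/13632) = 1/(-36034/13632) = 1/(-36034*1/13632) = 1/(-18017/6816) = -6816/18017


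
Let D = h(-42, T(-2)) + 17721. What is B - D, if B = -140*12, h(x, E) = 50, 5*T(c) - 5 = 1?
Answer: -19451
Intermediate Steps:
T(c) = 6/5 (T(c) = 1 + (1/5)*1 = 1 + 1/5 = 6/5)
D = 17771 (D = 50 + 17721 = 17771)
B = -1680
B - D = -1680 - 1*17771 = -1680 - 17771 = -19451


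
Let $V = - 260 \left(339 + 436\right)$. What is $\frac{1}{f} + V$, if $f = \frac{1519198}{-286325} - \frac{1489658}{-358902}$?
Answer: $- \frac{11960776411217075}{59358436873} \approx -2.015 \cdot 10^{5}$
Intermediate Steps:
$f = - \frac{59358436873}{51381307575}$ ($f = 1519198 \left(- \frac{1}{286325}\right) - - \frac{744829}{179451} = - \frac{1519198}{286325} + \frac{744829}{179451} = - \frac{59358436873}{51381307575} \approx -1.1553$)
$V = -201500$ ($V = \left(-260\right) 775 = -201500$)
$\frac{1}{f} + V = \frac{1}{- \frac{59358436873}{51381307575}} - 201500 = - \frac{51381307575}{59358436873} - 201500 = - \frac{11960776411217075}{59358436873}$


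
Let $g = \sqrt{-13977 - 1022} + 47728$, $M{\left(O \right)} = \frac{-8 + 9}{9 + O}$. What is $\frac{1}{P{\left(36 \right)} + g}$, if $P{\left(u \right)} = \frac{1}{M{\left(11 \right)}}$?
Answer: $\frac{47748}{2279886503} - \frac{i \sqrt{14999}}{2279886503} \approx 2.0943 \cdot 10^{-5} - 5.3718 \cdot 10^{-8} i$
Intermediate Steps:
$M{\left(O \right)} = \frac{1}{9 + O}$ ($M{\left(O \right)} = 1 \frac{1}{9 + O} = \frac{1}{9 + O}$)
$P{\left(u \right)} = 20$ ($P{\left(u \right)} = \frac{1}{\frac{1}{9 + 11}} = \frac{1}{\frac{1}{20}} = 20$)
$g = 47728 + i \sqrt{14999}$ ($g = \sqrt{-14999} + 47728 = i \sqrt{14999} + 47728 = 47728 + i \sqrt{14999} \approx 47728.0 + 122.47 i$)
$\frac{1}{P{\left(36 \right)} + g} = \frac{1}{20 + \left(47728 + i \sqrt{14999}\right)} = \frac{1}{47748 + i \sqrt{14999}}$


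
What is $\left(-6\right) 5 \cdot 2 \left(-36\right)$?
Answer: $2160$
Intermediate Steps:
$\left(-6\right) 5 \cdot 2 \left(-36\right) = \left(-30\right) 2 \left(-36\right) = \left(-60\right) \left(-36\right) = 2160$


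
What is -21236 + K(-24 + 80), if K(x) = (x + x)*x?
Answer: -14964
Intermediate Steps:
K(x) = 2*x**2 (K(x) = (2*x)*x = 2*x**2)
-21236 + K(-24 + 80) = -21236 + 2*(-24 + 80)**2 = -21236 + 2*56**2 = -21236 + 2*3136 = -21236 + 6272 = -14964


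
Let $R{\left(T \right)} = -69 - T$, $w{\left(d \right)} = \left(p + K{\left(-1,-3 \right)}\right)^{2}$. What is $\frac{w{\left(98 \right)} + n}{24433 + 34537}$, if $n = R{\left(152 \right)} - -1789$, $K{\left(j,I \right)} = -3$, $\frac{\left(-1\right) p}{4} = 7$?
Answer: $\frac{2529}{58970} \approx 0.042886$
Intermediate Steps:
$p = -28$ ($p = \left(-4\right) 7 = -28$)
$w{\left(d \right)} = 961$ ($w{\left(d \right)} = \left(-28 - 3\right)^{2} = \left(-31\right)^{2} = 961$)
$n = 1568$ ($n = \left(-69 - 152\right) - -1789 = \left(-69 - 152\right) + 1789 = -221 + 1789 = 1568$)
$\frac{w{\left(98 \right)} + n}{24433 + 34537} = \frac{961 + 1568}{24433 + 34537} = \frac{2529}{58970}$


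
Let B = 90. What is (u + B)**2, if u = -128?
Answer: 1444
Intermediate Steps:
(u + B)**2 = (-128 + 90)**2 = (-38)**2 = 1444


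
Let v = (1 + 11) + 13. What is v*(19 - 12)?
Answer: 175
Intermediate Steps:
v = 25 (v = 12 + 13 = 25)
v*(19 - 12) = 25*(19 - 12) = 25*7 = 175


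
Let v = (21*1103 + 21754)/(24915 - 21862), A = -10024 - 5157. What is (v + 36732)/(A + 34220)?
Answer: 112187713/58126067 ≈ 1.9301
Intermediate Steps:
A = -15181
v = 44917/3053 (v = (23163 + 21754)/3053 = 44917*(1/3053) = 44917/3053 ≈ 14.712)
(v + 36732)/(A + 34220) = (44917/3053 + 36732)/(-15181 + 34220) = (112187713/3053)/19039 = (112187713/3053)*(1/19039) = 112187713/58126067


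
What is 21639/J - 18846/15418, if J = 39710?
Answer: -207372279/306124390 ≈ -0.67741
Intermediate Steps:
21639/J - 18846/15418 = 21639/39710 - 18846/15418 = 21639*(1/39710) - 18846*1/15418 = 21639/39710 - 9423/7709 = -207372279/306124390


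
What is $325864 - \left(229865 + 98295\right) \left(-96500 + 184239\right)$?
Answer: $-28792104376$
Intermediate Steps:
$325864 - \left(229865 + 98295\right) \left(-96500 + 184239\right) = 325864 - 328160 \cdot 87739 = 325864 - 28792430240 = -28792104376$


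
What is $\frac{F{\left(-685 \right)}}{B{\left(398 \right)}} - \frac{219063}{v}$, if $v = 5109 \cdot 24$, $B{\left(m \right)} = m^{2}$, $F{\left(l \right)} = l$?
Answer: $- \frac{222977227}{124505544} \approx -1.7909$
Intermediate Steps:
$v = 122616$
$\frac{F{\left(-685 \right)}}{B{\left(398 \right)}} - \frac{219063}{v} = - \frac{685}{398^{2}} - \frac{219063}{122616} = - \frac{685}{158404} - \frac{5617}{3144} = - \frac{222977227}{124505544}$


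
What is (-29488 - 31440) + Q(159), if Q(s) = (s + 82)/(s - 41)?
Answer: -7189263/118 ≈ -60926.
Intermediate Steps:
Q(s) = (82 + s)/(-41 + s)
(-29488 - 31440) + Q(159) = (-29488 - 31440) + (82 + 159)/(-41 + 159) = -60928 + 241/118 = -7189263/118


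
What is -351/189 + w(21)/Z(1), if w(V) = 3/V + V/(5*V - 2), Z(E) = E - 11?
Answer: -1364/721 ≈ -1.8918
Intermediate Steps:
Z(E) = -11 + E
w(V) = 3/V + V/(-2 + 5*V)
-351/189 + w(21)/Z(1) = -351/189 + ((-6 + 21**2 + 15*21)/(21*(-2 + 5*21)))/(-11 + 1) = -351*1/189 + ((-6 + 441 + 315)/(21*(-2 + 105)))/(-10) = -13/7 + ((1/21)*750/103)*(-1/10) = -13/7 + ((1/21)*(1/103)*750)*(-1/10) = -13/7 + (250/721)*(-1/10) = -13/7 - 25/721 = -1364/721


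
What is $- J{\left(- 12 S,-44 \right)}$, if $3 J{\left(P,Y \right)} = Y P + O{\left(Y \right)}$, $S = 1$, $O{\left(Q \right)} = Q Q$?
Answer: $- \frac{2464}{3} \approx -821.33$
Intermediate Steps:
$O{\left(Q \right)} = Q^{2}$
$J{\left(P,Y \right)} = \frac{Y^{2}}{3} + \frac{P Y}{3}$ ($J{\left(P,Y \right)} = \frac{Y P + Y^{2}}{3} = \frac{P Y + Y^{2}}{3} = \frac{Y^{2} + P Y}{3} = \frac{Y^{2}}{3} + \frac{P Y}{3}$)
$- J{\left(- 12 S,-44 \right)} = - \frac{\left(-44\right) \left(\left(-12\right) 1 - 44\right)}{3} = - \frac{\left(-44\right) \left(-12 - 44\right)}{3} = - \frac{\left(-44\right) \left(-56\right)}{3} = \left(-1\right) \frac{2464}{3} = - \frac{2464}{3}$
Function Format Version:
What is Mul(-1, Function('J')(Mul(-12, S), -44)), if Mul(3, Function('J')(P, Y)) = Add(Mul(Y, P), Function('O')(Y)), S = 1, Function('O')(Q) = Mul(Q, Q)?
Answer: Rational(-2464, 3) ≈ -821.33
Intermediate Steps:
Function('O')(Q) = Pow(Q, 2)
Function('J')(P, Y) = Add(Mul(Rational(1, 3), Pow(Y, 2)), Mul(Rational(1, 3), P, Y)) (Function('J')(P, Y) = Mul(Rational(1, 3), Add(Mul(Y, P), Pow(Y, 2))) = Mul(Rational(1, 3), Add(Mul(P, Y), Pow(Y, 2))) = Mul(Rational(1, 3), Add(Pow(Y, 2), Mul(P, Y))) = Add(Mul(Rational(1, 3), Pow(Y, 2)), Mul(Rational(1, 3), P, Y)))
Mul(-1, Function('J')(Mul(-12, S), -44)) = Mul(-1, Mul(Rational(1, 3), -44, Add(Mul(-12, 1), -44))) = Mul(-1, Mul(Rational(1, 3), -44, Add(-12, -44))) = Mul(-1, Mul(Rational(1, 3), -44, -56)) = Mul(-1, Rational(2464, 3)) = Rational(-2464, 3)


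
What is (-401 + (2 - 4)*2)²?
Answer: 164025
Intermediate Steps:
(-401 + (2 - 4)*2)² = (-401 - 2*2)² = (-401 - 4)² = (-405)² = 164025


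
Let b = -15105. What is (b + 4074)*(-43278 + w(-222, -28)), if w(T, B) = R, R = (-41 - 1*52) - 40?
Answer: 478866741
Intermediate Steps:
R = -133 (R = (-41 - 52) - 40 = -93 - 40 = -133)
w(T, B) = -133
(b + 4074)*(-43278 + w(-222, -28)) = (-15105 + 4074)*(-43278 - 133) = -11031*(-43411) = 478866741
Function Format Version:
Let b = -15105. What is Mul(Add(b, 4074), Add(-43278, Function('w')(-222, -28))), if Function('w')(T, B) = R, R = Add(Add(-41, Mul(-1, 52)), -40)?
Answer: 478866741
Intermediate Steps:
R = -133 (R = Add(Add(-41, -52), -40) = Add(-93, -40) = -133)
Function('w')(T, B) = -133
Mul(Add(b, 4074), Add(-43278, Function('w')(-222, -28))) = Mul(Add(-15105, 4074), Add(-43278, -133)) = Mul(-11031, -43411) = 478866741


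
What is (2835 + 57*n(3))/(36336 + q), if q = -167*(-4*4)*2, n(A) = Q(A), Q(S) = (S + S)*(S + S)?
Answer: 4887/41680 ≈ 0.11725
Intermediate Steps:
Q(S) = 4*S**2 (Q(S) = (2*S)*(2*S) = 4*S**2)
n(A) = 4*A**2
q = 5344 (q = -(-2672)*2 = -167*(-32) = 5344)
(2835 + 57*n(3))/(36336 + q) = (2835 + 57*(4*3**2))/(36336 + 5344) = (2835 + 57*(4*9))/41680 = (2835 + 57*36)*(1/41680) = (2835 + 2052)*(1/41680) = 4887*(1/41680) = 4887/41680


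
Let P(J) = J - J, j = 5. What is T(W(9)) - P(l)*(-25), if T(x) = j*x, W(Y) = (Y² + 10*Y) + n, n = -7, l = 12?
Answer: 820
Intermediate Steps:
W(Y) = -7 + Y² + 10*Y (W(Y) = (Y² + 10*Y) - 7 = -7 + Y² + 10*Y)
P(J) = 0
T(x) = 5*x
T(W(9)) - P(l)*(-25) = 5*(-7 + 9² + 10*9) - 0*(-25) = 5*(-7 + 81 + 90) - 1*0 = 5*164 + 0 = 820 + 0 = 820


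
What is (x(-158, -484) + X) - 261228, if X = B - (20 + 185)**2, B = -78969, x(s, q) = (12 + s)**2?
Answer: -360906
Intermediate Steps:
X = -120994 (X = -78969 - (20 + 185)**2 = -78969 - 1*205**2 = -78969 - 1*42025 = -78969 - 42025 = -120994)
(x(-158, -484) + X) - 261228 = ((12 - 158)**2 - 120994) - 261228 = ((-146)**2 - 120994) - 261228 = (21316 - 120994) - 261228 = -99678 - 261228 = -360906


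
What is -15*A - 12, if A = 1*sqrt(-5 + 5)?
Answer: -12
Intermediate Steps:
A = 0 (A = 1*sqrt(0) = 1*0 = 0)
-15*A - 12 = -15*0 - 12 = 0 - 12 = -12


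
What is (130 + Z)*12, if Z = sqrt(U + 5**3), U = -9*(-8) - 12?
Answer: 1560 + 12*sqrt(185) ≈ 1723.2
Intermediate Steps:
U = 60 (U = 72 - 12 = 60)
Z = sqrt(185) (Z = sqrt(60 + 5**3) = sqrt(60 + 125) = sqrt(185) ≈ 13.601)
(130 + Z)*12 = (130 + sqrt(185))*12 = 1560 + 12*sqrt(185)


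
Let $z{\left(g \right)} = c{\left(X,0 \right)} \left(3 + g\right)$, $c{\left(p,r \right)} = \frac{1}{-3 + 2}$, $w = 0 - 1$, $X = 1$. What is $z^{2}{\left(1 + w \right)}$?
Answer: $9$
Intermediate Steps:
$w = -1$ ($w = 0 - 1 = -1$)
$c{\left(p,r \right)} = -1$ ($c{\left(p,r \right)} = \frac{1}{-1} = -1$)
$z{\left(g \right)} = -3 - g$ ($z{\left(g \right)} = - (3 + g) = -3 - g$)
$z^{2}{\left(1 + w \right)} = \left(-3 - \left(1 - 1\right)\right)^{2} = \left(-3 - 0\right)^{2} = \left(-3 + 0\right)^{2} = \left(-3\right)^{2} = 9$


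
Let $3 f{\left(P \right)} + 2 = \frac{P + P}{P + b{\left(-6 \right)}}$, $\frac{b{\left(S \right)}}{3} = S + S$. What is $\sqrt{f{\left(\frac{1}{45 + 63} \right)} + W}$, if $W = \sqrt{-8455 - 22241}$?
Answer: $\frac{\sqrt{-59616 + 178802 i \sqrt{7674}}}{299} \approx 9.3418 + 9.3774 i$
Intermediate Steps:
$b{\left(S \right)} = 6 S$ ($b{\left(S \right)} = 3 \left(S + S\right) = 3 \cdot 2 S = 6 S$)
$W = 2 i \sqrt{7674}$ ($W = \sqrt{-30696} = 2 i \sqrt{7674} \approx 175.2 i$)
$f{\left(P \right)} = - \frac{2}{3} + \frac{2 P}{3 \left(-36 + P\right)}$ ($f{\left(P \right)} = - \frac{2}{3} + \frac{\left(P + P\right) \frac{1}{P + 6 \left(-6\right)}}{3} = - \frac{2}{3} + \frac{2 P \frac{1}{P - 36}}{3} = - \frac{2}{3} + \frac{2 P \frac{1}{-36 + P}}{3} = - \frac{2}{3} + \frac{2 P}{3 \left(-36 + P\right)}$)
$\sqrt{f{\left(\frac{1}{45 + 63} \right)} + W} = \sqrt{\frac{24}{-36 + \frac{1}{45 + 63}} + 2 i \sqrt{7674}} = \sqrt{\frac{24}{-36 + \frac{1}{108}} + 2 i \sqrt{7674}} = \sqrt{\frac{24}{- \frac{3887}{108}} + 2 i \sqrt{7674}} = \sqrt{24 \left(- \frac{108}{3887}\right) + 2 i \sqrt{7674}} = \sqrt{- \frac{2592}{3887} + 2 i \sqrt{7674}}$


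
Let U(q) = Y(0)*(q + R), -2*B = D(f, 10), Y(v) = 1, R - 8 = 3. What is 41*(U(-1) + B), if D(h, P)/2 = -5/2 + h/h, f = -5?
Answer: 943/2 ≈ 471.50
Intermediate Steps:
R = 11 (R = 8 + 3 = 11)
D(h, P) = -3 (D(h, P) = 2*(-5/2 + h/h) = 2*(-5*1/2 + 1) = 2*(-5/2 + 1) = 2*(-3/2) = -3)
B = 3/2 (B = -1/2*(-3) = 3/2 ≈ 1.5000)
U(q) = 11 + q (U(q) = 1*(q + 11) = 1*(11 + q) = 11 + q)
41*(U(-1) + B) = 41*((11 - 1) + 3/2) = 41*(10 + 3/2) = 41*(23/2) = 943/2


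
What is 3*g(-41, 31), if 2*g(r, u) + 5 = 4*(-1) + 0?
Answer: -27/2 ≈ -13.500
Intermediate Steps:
g(r, u) = -9/2 (g(r, u) = -5/2 + (4*(-1) + 0)/2 = -5/2 + (-4 + 0)/2 = -5/2 + (1/2)*(-4) = -5/2 - 2 = -9/2)
3*g(-41, 31) = 3*(-9/2) = -27/2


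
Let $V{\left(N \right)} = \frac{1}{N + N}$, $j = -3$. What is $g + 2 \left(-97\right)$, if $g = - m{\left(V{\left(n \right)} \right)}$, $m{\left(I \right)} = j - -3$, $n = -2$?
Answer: $-194$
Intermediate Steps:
$V{\left(N \right)} = \frac{1}{2 N}$
$m{\left(I \right)} = 0$ ($m{\left(I \right)} = -3 - -3 = -3 + 3 = 0$)
$g = 0$ ($g = \left(-1\right) 0 = 0$)
$g + 2 \left(-97\right) = 0 + 2 \left(-97\right) = 0 - 194 = -194$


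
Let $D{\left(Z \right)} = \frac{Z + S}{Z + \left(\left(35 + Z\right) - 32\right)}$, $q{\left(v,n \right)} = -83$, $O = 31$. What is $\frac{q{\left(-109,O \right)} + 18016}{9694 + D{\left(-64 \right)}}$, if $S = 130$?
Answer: $\frac{2241625}{1211684} \approx 1.85$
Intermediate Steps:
$D{\left(Z \right)} = \frac{130 + Z}{3 + 2 Z}$ ($D{\left(Z \right)} = \frac{Z + 130}{Z + \left(\left(35 + Z\right) - 32\right)} = \frac{130 + Z}{Z + \left(3 + Z\right)} = \frac{130 + Z}{3 + 2 Z}$)
$\frac{q{\left(-109,O \right)} + 18016}{9694 + D{\left(-64 \right)}} = \frac{-83 + 18016}{9694 + \frac{130 - 64}{3 + 2 \left(-64\right)}} = \frac{17933}{9694 + \frac{1}{3 - 128} \cdot 66} = \frac{17933}{9694 + \frac{1}{-125} \cdot 66} = \frac{17933}{9694 - \frac{66}{125}} = \frac{17933}{\frac{1211684}{125}} = 17933 \cdot \frac{125}{1211684} = \frac{2241625}{1211684}$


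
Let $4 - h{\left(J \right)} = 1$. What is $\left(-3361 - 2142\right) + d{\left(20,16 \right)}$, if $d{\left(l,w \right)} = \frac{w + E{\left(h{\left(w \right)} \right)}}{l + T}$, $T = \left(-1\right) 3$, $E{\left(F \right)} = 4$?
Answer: $- \frac{93531}{17} \approx -5501.8$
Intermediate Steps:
$h{\left(J \right)} = 3$ ($h{\left(J \right)} = 4 - 1 = 3$)
$T = -3$
$d{\left(l,w \right)} = \frac{4 + w}{-3 + l}$ ($d{\left(l,w \right)} = \frac{w + 4}{l - 3} = \frac{4 + w}{-3 + l}$)
$\left(-3361 - 2142\right) + d{\left(20,16 \right)} = \left(-3361 - 2142\right) + \frac{4 + 16}{-3 + 20} = -5503 + \frac{1}{17} \cdot 20 = -5503 + \frac{20}{17} = - \frac{93531}{17}$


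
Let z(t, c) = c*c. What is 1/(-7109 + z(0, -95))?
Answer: 1/1916 ≈ 0.00052192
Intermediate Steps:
z(t, c) = c²
1/(-7109 + z(0, -95)) = 1/(-7109 + (-95)²) = 1/(-7109 + 9025) = 1/1916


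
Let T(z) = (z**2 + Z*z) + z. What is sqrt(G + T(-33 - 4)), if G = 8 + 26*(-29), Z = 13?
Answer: sqrt(105) ≈ 10.247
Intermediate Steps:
T(z) = z**2 + 14*z (T(z) = (z**2 + 13*z) + z = z**2 + 14*z)
G = -746 (G = 8 - 754 = -746)
sqrt(G + T(-33 - 4)) = sqrt(-746 + (-33 - 4)*(14 + (-33 - 4))) = sqrt(-746 - 37*(14 - 37)) = sqrt(-746 - 37*(-23)) = sqrt(-746 + 851) = sqrt(105)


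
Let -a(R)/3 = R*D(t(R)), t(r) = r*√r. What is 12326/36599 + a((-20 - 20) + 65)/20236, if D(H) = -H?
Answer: 592544561/740617364 ≈ 0.80007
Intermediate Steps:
t(r) = r^(3/2)
a(R) = 3*R^(5/2) (a(R) = -3*R*(-R^(3/2)) = -(-3)*R^(5/2) = 3*R^(5/2))
12326/36599 + a((-20 - 20) + 65)/20236 = 12326/36599 + (3*((-20 - 20) + 65)^(5/2))/20236 = 12326*(1/36599) + (3*(-40 + 65)^(5/2))*(1/20236) = 12326/36599 + (3*25^(5/2))*(1/20236) = 12326/36599 + (3*3125)*(1/20236) = 12326/36599 + 9375*(1/20236) = 12326/36599 + 9375/20236 = 592544561/740617364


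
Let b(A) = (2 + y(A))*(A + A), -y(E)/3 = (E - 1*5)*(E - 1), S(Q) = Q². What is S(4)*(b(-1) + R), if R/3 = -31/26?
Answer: 13400/13 ≈ 1030.8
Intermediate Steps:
R = -93/26 (R = 3*(-31/26) = -93/26 ≈ -3.5769)
y(E) = -3*(-1 + E)*(-5 + E) (y(E) = -3*(E - 1*5)*(E - 1) = -3*(E - 5)*(-1 + E) = -3*(-5 + E)*(-1 + E) = -3*(-1 + E)*(-5 + E))
b(A) = 2*A*(-13 - 3*A² + 18*A) (b(A) = (2 + (-15 - 3*A² + 18*A))*(A + A) = (-13 - 3*A² + 18*A)*(2*A) = 2*A*(-13 - 3*A² + 18*A))
S(4)*(b(-1) + R) = 4²*(2*(-1)*(-13 - 3*(-1)² + 18*(-1)) - 93/26) = 16*(2*(-1)*(-13 - 3*1 - 18) - 93/26) = 16*(2*(-1)*(-13 - 3 - 18) - 93/26) = 16*(2*(-1)*(-34) - 93/26) = 16*(68 - 93/26) = 16*(1675/26) = 13400/13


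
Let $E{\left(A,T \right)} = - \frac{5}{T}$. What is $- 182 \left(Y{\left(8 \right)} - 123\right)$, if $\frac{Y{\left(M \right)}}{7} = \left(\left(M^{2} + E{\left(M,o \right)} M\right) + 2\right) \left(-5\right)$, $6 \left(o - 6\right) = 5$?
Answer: $\frac{16626246}{41} \approx 4.0552 \cdot 10^{5}$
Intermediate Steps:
$o = \frac{41}{6}$ ($o = 6 + \frac{1}{6} \cdot 5 = 6 + \frac{5}{6} = \frac{41}{6} \approx 6.8333$)
$Y{\left(M \right)} = -70 - 35 M^{2} + \frac{1050 M}{41}$ ($Y{\left(M \right)} = 7 \left(\left(M^{2} + - \frac{5}{\frac{41}{6}} M\right) + 2\right) \left(-5\right) = 7 \left(\left(M^{2} + \left(-5\right) \frac{6}{41} M\right) + 2\right) \left(-5\right) = 7 \left(\left(M^{2} - \frac{30 M}{41}\right) + 2\right) \left(-5\right) = 7 \left(2 + M^{2} - \frac{30 M}{41}\right) \left(-5\right) = 7 \left(-10 - 5 M^{2} + \frac{150 M}{41}\right) = -70 - 35 M^{2} + \frac{1050 M}{41}$)
$- 182 \left(Y{\left(8 \right)} - 123\right) = - 182 \left(\left(-70 - 35 \cdot 8^{2} + \frac{1050}{41} \cdot 8\right) - 123\right) = - 182 \left(\left(-70 - 2240 + \frac{8400}{41}\right) - 123\right) = - 182 \left(- \frac{86310}{41} - 123\right) = \left(-182\right) \left(- \frac{91353}{41}\right) = \frac{16626246}{41}$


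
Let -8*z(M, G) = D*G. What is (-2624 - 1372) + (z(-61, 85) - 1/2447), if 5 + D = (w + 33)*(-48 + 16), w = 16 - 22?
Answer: 102521951/19576 ≈ 5237.1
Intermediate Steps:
w = -6
D = -869 (D = -5 + (-6 + 33)*(-48 + 16) = -5 + 27*(-32) = -5 - 864 = -869)
z(M, G) = 869*G/8 (z(M, G) = -(-869)*G/8 = 869*G/8)
(-2624 - 1372) + (z(-61, 85) - 1/2447) = (-2624 - 1372) + ((869/8)*85 - 1/2447) = -3996 + (73865/8 - 1*1/2447) = -3996 + (73865/8 - 1/2447) = -3996 + 180747647/19576 = 102521951/19576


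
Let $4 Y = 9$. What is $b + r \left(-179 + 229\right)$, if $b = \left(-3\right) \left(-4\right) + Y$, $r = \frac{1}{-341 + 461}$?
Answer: $\frac{44}{3} \approx 14.667$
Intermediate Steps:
$Y = \frac{9}{4}$ ($Y = \frac{1}{4} \cdot 9 = \frac{9}{4} \approx 2.25$)
$r = \frac{1}{120} \approx 0.0083333$
$b = \frac{57}{4}$ ($b = \left(-3\right) \left(-4\right) + \frac{9}{4} = 12 + \frac{9}{4} = \frac{57}{4} \approx 14.25$)
$b + r \left(-179 + 229\right) = \frac{57}{4} + \frac{-179 + 229}{120} = \frac{57}{4} + \frac{1}{120} \cdot 50 = \frac{57}{4} + \frac{5}{12} = \frac{44}{3}$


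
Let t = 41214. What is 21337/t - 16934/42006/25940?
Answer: 645801603689/1247451201860 ≈ 0.51770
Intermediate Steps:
21337/t - 16934/42006/25940 = 21337/41214 - 16934/42006/25940 = 21337*(1/41214) - 16934*1/42006*(1/25940) = 21337/41214 - 8467/21003*1/25940 = 21337/41214 - 8467/544817820 = 645801603689/1247451201860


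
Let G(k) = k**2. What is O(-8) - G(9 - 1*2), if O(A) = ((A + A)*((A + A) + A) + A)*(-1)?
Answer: -425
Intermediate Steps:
O(A) = -A - 6*A**2 (O(A) = ((2*A)*(2*A + A) + A)*(-1) = ((2*A)*(3*A) + A)*(-1) = (6*A**2 + A)*(-1) = (A + 6*A**2)*(-1) = -A - 6*A**2)
O(-8) - G(9 - 1*2) = -1*(-8)*(1 + 6*(-8)) - (9 - 1*2)**2 = -1*(-8)*(1 - 48) - (9 - 2)**2 = -1*(-8)*(-47) - 1*7**2 = -376 - 1*49 = -376 - 49 = -425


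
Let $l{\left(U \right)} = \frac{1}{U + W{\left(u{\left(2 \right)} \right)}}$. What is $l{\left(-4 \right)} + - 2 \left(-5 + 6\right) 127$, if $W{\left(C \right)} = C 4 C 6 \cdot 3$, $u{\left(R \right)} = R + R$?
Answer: $- \frac{291591}{1148} \approx -254.0$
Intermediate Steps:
$u{\left(R \right)} = 2 R$
$W{\left(C \right)} = 72 C^{2}$ ($W{\left(C \right)} = 4 C 6 C 3 = 4 C 18 C = 72 C^{2}$)
$l{\left(U \right)} = \frac{1}{1152 + U}$ ($l{\left(U \right)} = \frac{1}{U + 72 \left(2 \cdot 2\right)^{2}} = \frac{1}{U + 72 \cdot 4^{2}} = \frac{1}{U + 72 \cdot 16} = \frac{1}{U + 1152} = \frac{1}{1152 + U}$)
$l{\left(-4 \right)} + - 2 \left(-5 + 6\right) 127 = \frac{1}{1152 - 4} + - 2 \left(-5 + 6\right) 127 = \frac{1}{1148} + \left(-2\right) 1 \cdot 127 = \frac{1}{1148} - 254 = - \frac{291591}{1148}$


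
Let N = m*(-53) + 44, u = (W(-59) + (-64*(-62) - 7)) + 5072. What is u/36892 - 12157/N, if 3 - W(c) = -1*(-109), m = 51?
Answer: 472232937/98095828 ≈ 4.8140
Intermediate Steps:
W(c) = -106 (W(c) = 3 - (-1)*(-109) = 3 - 1*109 = 3 - 109 = -106)
u = 8927 (u = (-106 + (-64*(-62) - 7)) + 5072 = (-106 + (3968 - 7)) + 5072 = (-106 + 3961) + 5072 = 3855 + 5072 = 8927)
N = -2659 (N = 51*(-53) + 44 = -2703 + 44 = -2659)
u/36892 - 12157/N = 8927/36892 - 12157/(-2659) = 8927*(1/36892) - 12157*(-1/2659) = 8927/36892 + 12157/2659 = 472232937/98095828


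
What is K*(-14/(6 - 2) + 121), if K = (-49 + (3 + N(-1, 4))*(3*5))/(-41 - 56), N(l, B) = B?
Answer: -6580/97 ≈ -67.835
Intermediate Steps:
K = -56/97 (K = (-49 + (3 + 4)*(3*5))/(-41 - 56) = (-49 + 7*15)/(-97) = (-49 + 105)*(-1/97) = 56*(-1/97) = -56/97 ≈ -0.57732)
K*(-14/(6 - 2) + 121) = -56*(-14/(6 - 2) + 121)/97 = -56*(-14/4 + 121)/97 = -56*((¼)*(-14) + 121)/97 = -56*(-7/2 + 121)/97 = -56/97*235/2 = -6580/97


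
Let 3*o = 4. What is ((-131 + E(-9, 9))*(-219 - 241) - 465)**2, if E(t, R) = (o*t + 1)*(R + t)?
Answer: 3575442025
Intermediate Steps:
o = 4/3 (o = (1/3)*4 = 4/3 ≈ 1.3333)
E(t, R) = (1 + 4*t/3)*(R + t) (E(t, R) = (4*t/3 + 1)*(R + t) = (1 + 4*t/3)*(R + t))
((-131 + E(-9, 9))*(-219 - 241) - 465)**2 = ((-131 + (9 - 9 + (4/3)*(-9)**2 + (4/3)*9*(-9)))*(-219 - 241) - 465)**2 = ((-131 + (9 - 9 + (4/3)*81 - 108))*(-460) - 465)**2 = ((-131 + (9 - 9 + 108 - 108))*(-460) - 465)**2 = ((-131 + 0)*(-460) - 465)**2 = (-131*(-460) - 465)**2 = (60260 - 465)**2 = 59795**2 = 3575442025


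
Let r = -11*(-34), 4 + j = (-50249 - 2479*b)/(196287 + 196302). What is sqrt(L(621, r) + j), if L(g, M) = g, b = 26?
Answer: sqrt(10561198522910)/130863 ≈ 24.834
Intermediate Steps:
j = -1685059/392589 (j = -4 + (-50249 - 2479*26)/(196287 + 196302) = -4 + (-50249 - 64454)/392589 = -4 - 114703*1/392589 = -4 - 114703/392589 = -1685059/392589 ≈ -4.2922)
r = 374
sqrt(L(621, r) + j) = sqrt(621 - 1685059/392589) = sqrt(242112710/392589) = sqrt(10561198522910)/130863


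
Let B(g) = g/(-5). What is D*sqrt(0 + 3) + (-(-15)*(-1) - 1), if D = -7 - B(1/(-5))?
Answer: -16 - 176*sqrt(3)/25 ≈ -28.194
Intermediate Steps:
B(g) = -g/5 (B(g) = g*(-1/5) = -g/5)
D = -176/25 (D = -7 - (-1)/(5*(-5)) = -7 - (-1)*(-1)/(5*5) = -7 - 1*1/25 = -7 - 1/25 = -176/25 ≈ -7.0400)
D*sqrt(0 + 3) + (-(-15)*(-1) - 1) = -176*sqrt(0 + 3)/25 + (-(-15)*(-1) - 1) = -176*sqrt(3)/25 + (-5*3 - 1) = -176*sqrt(3)/25 + (-15 - 1) = -176*sqrt(3)/25 - 16 = -16 - 176*sqrt(3)/25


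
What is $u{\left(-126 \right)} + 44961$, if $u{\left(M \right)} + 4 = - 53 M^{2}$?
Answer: $-796471$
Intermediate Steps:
$u{\left(M \right)} = -4 - 53 M^{2}$
$u{\left(-126 \right)} + 44961 = \left(-4 - 53 \left(-126\right)^{2}\right) + 44961 = \left(-4 - 841428\right) + 44961 = -841432 + 44961 = -796471$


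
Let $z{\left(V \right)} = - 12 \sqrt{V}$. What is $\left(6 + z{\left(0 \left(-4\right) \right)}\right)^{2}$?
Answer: $36$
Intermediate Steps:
$\left(6 + z{\left(0 \left(-4\right) \right)}\right)^{2} = \left(6 - 12 \sqrt{0 \left(-4\right)}\right)^{2} = \left(6 - 12 \sqrt{0}\right)^{2} = \left(6 - 0\right)^{2} = \left(6 + 0\right)^{2} = 6^{2} = 36$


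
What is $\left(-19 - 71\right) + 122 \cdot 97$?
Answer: $11744$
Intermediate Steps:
$\left(-19 - 71\right) + 122 \cdot 97 = -90 + 11834 = 11744$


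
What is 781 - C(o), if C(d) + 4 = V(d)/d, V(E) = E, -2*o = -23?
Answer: 784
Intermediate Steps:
o = 23/2 (o = -1/2*(-23) = 23/2 ≈ 11.500)
C(d) = -3 (C(d) = -4 + d/d = -4 + 1 = -3)
781 - C(o) = 781 - 1*(-3) = 781 + 3 = 784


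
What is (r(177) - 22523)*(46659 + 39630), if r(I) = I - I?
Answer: -1943487147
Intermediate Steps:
r(I) = 0
(r(177) - 22523)*(46659 + 39630) = (0 - 22523)*(46659 + 39630) = -22523*86289 = -1943487147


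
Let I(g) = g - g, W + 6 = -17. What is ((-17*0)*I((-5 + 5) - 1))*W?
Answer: 0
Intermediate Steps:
W = -23 (W = -6 - 17 = -23)
I(g) = 0
((-17*0)*I((-5 + 5) - 1))*W = (-17*0*0)*(-23) = (0*0)*(-23) = 0*(-23) = 0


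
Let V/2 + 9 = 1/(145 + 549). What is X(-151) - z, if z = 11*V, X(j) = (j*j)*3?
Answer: 23804536/347 ≈ 68601.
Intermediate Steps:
V = -6245/347 (V = -18 + 2/(145 + 549) = -18 + 2/694 = -18 + 2*(1/694) = -18 + 1/347 = -6245/347 ≈ -17.997)
X(j) = 3*j² (X(j) = j²*3 = 3*j²)
z = -68695/347 (z = 11*(-6245/347) = -68695/347 ≈ -197.97)
X(-151) - z = 3*(-151)² - 1*(-68695/347) = 3*22801 + 68695/347 = 68403 + 68695/347 = 23804536/347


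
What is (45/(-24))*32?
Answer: -60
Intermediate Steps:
(45/(-24))*32 = (45*(-1/24))*32 = -15/8*32 = -60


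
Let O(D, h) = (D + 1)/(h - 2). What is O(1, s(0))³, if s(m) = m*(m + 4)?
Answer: -1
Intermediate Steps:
s(m) = m*(4 + m)
O(D, h) = (1 + D)/(-2 + h)
O(1, s(0))³ = ((1 + 1)/(-2 + 0*(4 + 0)))³ = (2/(-2 + 0*4))³ = (2/(-2 + 0))³ = (2/(-2))³ = (-½*2)³ = (-1)³ = -1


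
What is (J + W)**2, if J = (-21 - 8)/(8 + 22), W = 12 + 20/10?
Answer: 152881/900 ≈ 169.87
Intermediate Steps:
W = 14 (W = 12 + 20*(1/10) = 12 + 2 = 14)
J = -29/30 ≈ -0.96667
(J + W)**2 = (-29/30 + 14)**2 = (391/30)**2 = 152881/900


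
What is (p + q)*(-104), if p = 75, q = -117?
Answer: 4368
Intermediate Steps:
(p + q)*(-104) = (75 - 117)*(-104) = -42*(-104) = 4368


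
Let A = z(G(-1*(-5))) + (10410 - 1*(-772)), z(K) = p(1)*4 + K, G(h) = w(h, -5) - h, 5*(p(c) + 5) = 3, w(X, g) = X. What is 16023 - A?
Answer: 24293/5 ≈ 4858.6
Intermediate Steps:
p(c) = -22/5 (p(c) = -5 + (1/5)*3 = -5 + 3/5 = -22/5)
G(h) = 0 (G(h) = h - h = 0)
z(K) = -88/5 + K (z(K) = -22/5*4 + K = -88/5 + K)
A = 55822/5 (A = (-88/5 + 0) + (10410 - 1*(-772)) = -88/5 + (10410 + 772) = -88/5 + 11182 = 55822/5 ≈ 11164.)
16023 - A = 16023 - 1*55822/5 = 16023 - 55822/5 = 24293/5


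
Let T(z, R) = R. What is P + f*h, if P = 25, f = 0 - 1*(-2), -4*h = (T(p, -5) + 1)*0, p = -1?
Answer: 25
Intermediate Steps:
h = 0 (h = -(-5 + 1)*0/4 = -(-1)*0 = -1/4*0 = 0)
f = 2 (f = 0 + 2 = 2)
P + f*h = 25 + 2*0 = 25 + 0 = 25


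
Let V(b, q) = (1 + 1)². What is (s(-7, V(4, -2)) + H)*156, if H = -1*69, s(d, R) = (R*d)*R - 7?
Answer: -29328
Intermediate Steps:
V(b, q) = 4 (V(b, q) = 2² = 4)
s(d, R) = -7 + d*R² (s(d, R) = d*R² - 7 = -7 + d*R²)
H = -69
(s(-7, V(4, -2)) + H)*156 = ((-7 - 7*4²) - 69)*156 = ((-7 - 7*16) - 69)*156 = ((-7 - 112) - 69)*156 = (-119 - 69)*156 = -188*156 = -29328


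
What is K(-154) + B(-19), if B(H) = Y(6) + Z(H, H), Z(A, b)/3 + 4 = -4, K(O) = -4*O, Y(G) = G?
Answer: 598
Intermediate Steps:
Z(A, b) = -24 (Z(A, b) = -12 + 3*(-4) = -12 - 12 = -24)
B(H) = -18 (B(H) = 6 - 24 = -18)
K(-154) + B(-19) = -4*(-154) - 18 = 616 - 18 = 598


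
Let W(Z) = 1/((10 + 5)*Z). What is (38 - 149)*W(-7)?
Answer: 37/35 ≈ 1.0571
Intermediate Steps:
W(Z) = 1/(15*Z)
(38 - 149)*W(-7) = (38 - 149)*((1/15)/(-7)) = -37*(-1)/(5*7) = -111*(-1/105) = 37/35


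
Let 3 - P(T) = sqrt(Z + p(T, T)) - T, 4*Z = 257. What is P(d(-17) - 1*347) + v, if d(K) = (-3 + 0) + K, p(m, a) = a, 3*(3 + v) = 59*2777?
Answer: 162742/3 - I*sqrt(1211)/2 ≈ 54247.0 - 17.4*I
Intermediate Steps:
v = 163834/3 (v = -3 + (59*2777)/3 = -3 + (1/3)*163843 = -3 + 163843/3 = 163834/3 ≈ 54611.)
Z = 257/4 (Z = (1/4)*257 = 257/4 ≈ 64.250)
d(K) = -3 + K
P(T) = 3 + T - sqrt(257/4 + T) (P(T) = 3 - (sqrt(257/4 + T) - T) = 3 + (T - sqrt(257/4 + T)) = 3 + T - sqrt(257/4 + T))
P(d(-17) - 1*347) + v = (3 + ((-3 - 17) - 1*347) - sqrt(257 + 4*((-3 - 17) - 1*347))/2) + 163834/3 = (3 + (-20 - 347) - sqrt(257 + 4*(-20 - 347))/2) + 163834/3 = (3 - 367 - sqrt(257 + 4*(-367))/2) + 163834/3 = (3 - 367 - sqrt(257 - 1468)/2) + 163834/3 = (3 - 367 - I*sqrt(1211)/2) + 163834/3 = (-364 - I*sqrt(1211)/2) + 163834/3 = 162742/3 - I*sqrt(1211)/2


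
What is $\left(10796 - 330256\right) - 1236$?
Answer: $-320696$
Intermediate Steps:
$\left(10796 - 330256\right) - 1236 = -319460 - 1236 = -320696$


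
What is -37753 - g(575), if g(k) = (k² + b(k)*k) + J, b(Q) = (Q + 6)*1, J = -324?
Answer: -702129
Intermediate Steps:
b(Q) = 6 + Q (b(Q) = (6 + Q)*1 = 6 + Q)
g(k) = -324 + k² + k*(6 + k) (g(k) = (k² + (6 + k)*k) - 324 = (k² + k*(6 + k)) - 324 = -324 + k² + k*(6 + k))
-37753 - g(575) = -37753 - (-324 + 575² + 575*(6 + 575)) = -37753 - (-324 + 330625 + 575*581) = -37753 - (-324 + 330625 + 334075) = -37753 - 1*664376 = -37753 - 664376 = -702129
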